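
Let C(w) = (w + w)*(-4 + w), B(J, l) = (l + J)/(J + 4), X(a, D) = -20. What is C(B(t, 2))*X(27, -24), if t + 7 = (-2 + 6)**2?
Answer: 18040/169 ≈ 106.75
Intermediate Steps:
t = 9 (t = -7 + (-2 + 6)**2 = -7 + 4**2 = -7 + 16 = 9)
B(J, l) = (J + l)/(4 + J)
C(w) = 2*w*(-4 + w) (C(w) = (2*w)*(-4 + w) = 2*w*(-4 + w))
C(B(t, 2))*X(27, -24) = (2*((9 + 2)/(4 + 9))*(-4 + (9 + 2)/(4 + 9)))*(-20) = (2*(11/13)*(-4 + 11/13))*(-20) = (2*(11/13)*(-41/13))*(-20) = -902/169*(-20) = 18040/169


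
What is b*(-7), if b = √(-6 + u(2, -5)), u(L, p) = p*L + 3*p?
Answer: -7*I*√31 ≈ -38.974*I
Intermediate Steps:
u(L, p) = 3*p + L*p (u(L, p) = L*p + 3*p = 3*p + L*p)
b = I*√31 (b = √(-6 - 5*(3 + 2)) = √(-6 - 5*5) = √(-6 - 25) = √(-31) = I*√31 ≈ 5.5678*I)
b*(-7) = (I*√31)*(-7) = -7*I*√31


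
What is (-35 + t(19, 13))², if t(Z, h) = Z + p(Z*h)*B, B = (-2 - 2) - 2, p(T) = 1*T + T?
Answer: 8880400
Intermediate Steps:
p(T) = 2*T (p(T) = T + T = 2*T)
B = -6 (B = -4 - 2 = -6)
t(Z, h) = Z - 12*Z*h (t(Z, h) = Z + (2*(Z*h))*(-6) = Z + (2*Z*h)*(-6) = Z - 12*Z*h)
(-35 + t(19, 13))² = (-35 + 19*(1 - 12*13))² = (-35 + 19*(1 - 156))² = (-35 + 19*(-155))² = (-35 - 2945)² = (-2980)² = 8880400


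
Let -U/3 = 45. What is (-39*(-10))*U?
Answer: -52650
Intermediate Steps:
U = -135 (U = -3*45 = -135)
(-39*(-10))*U = -39*(-10)*(-135) = 390*(-135) = -52650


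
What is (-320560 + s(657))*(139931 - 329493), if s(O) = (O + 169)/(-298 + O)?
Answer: 21814835526268/359 ≈ 6.0766e+10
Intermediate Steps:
s(O) = (169 + O)/(-298 + O)
(-320560 + s(657))*(139931 - 329493) = (-320560 + (169 + 657)/(-298 + 657))*(139931 - 329493) = (-320560 + 826/359)*(-189562) = -115080214/359*(-189562) = 21814835526268/359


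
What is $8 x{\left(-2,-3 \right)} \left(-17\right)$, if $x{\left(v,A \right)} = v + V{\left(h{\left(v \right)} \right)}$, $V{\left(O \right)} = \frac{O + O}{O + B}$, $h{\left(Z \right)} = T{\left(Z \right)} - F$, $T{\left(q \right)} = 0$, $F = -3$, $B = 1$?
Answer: $68$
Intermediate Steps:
$h{\left(Z \right)} = 3$ ($h{\left(Z \right)} = 0 - -3 = 0 + 3 = 3$)
$V{\left(O \right)} = \frac{2 O}{1 + O}$ ($V{\left(O \right)} = \frac{O + O}{O + 1} = \frac{2 O}{1 + O}$)
$x{\left(v,A \right)} = \frac{3}{2} + v$ ($x{\left(v,A \right)} = v + 2 \cdot 3 \frac{1}{1 + 3} = v + 2 \cdot 3 \cdot \frac{1}{4} = v + \frac{3}{2} = \frac{3}{2} + v$)
$8 x{\left(-2,-3 \right)} \left(-17\right) = 8 \left(\frac{3}{2} - 2\right) \left(-17\right) = 8 \left(- \frac{1}{2}\right) \left(-17\right) = \left(-4\right) \left(-17\right) = 68$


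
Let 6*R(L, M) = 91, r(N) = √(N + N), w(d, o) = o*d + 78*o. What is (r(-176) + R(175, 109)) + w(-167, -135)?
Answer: 72181/6 + 4*I*√22 ≈ 12030.0 + 18.762*I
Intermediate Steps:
w(d, o) = 78*o + d*o (w(d, o) = d*o + 78*o = 78*o + d*o)
r(N) = √2*√N (r(N) = √(2*N) = √2*√N)
R(L, M) = 91/6 (R(L, M) = (⅙)*91 = 91/6)
(r(-176) + R(175, 109)) + w(-167, -135) = (√2*√(-176) + 91/6) - 135*(78 - 167) = (√2*(4*I*√11) + 91/6) - 135*(-89) = (4*I*√22 + 91/6) + 12015 = (91/6 + 4*I*√22) + 12015 = 72181/6 + 4*I*√22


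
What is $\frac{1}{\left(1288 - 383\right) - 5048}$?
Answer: $- \frac{1}{4143} \approx -0.00024137$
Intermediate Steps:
$\frac{1}{\left(1288 - 383\right) - 5048} = \frac{1}{905 - 5048} = \frac{1}{-4143} = - \frac{1}{4143}$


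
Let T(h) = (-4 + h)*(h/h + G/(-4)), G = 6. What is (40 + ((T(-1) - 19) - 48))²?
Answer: 2401/4 ≈ 600.25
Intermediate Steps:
T(h) = 2 - h/2 (T(h) = (-4 + h)*(h/h + 6/(-4)) = (-4 + h)*(1 + 6*(-¼)) = (-4 + h)*(1 - 3/2) = (-4 + h)*(-½) = 2 - h/2)
(40 + ((T(-1) - 19) - 48))² = (40 + (((2 - ½*(-1)) - 19) - 48))² = (40 + (((2 + ½) - 19) - 48))² = (40 + ((5/2 - 19) - 48))² = (40 + (-33/2 - 48))² = (40 - 129/2)² = (-49/2)² = 2401/4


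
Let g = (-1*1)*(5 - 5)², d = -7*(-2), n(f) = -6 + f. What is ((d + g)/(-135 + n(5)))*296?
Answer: -518/17 ≈ -30.471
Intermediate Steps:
d = 14
g = 0 (g = -1*0² = -1*0 = 0)
((d + g)/(-135 + n(5)))*296 = ((14 + 0)/(-135 + (-6 + 5)))*296 = (14/(-135 - 1))*296 = (14/(-136))*296 = (14*(-1/136))*296 = -7/68*296 = -518/17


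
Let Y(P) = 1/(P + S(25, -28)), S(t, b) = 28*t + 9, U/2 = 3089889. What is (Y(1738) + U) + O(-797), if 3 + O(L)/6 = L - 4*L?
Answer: 15156977383/2447 ≈ 6.1941e+6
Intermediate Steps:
U = 6179778 (U = 2*3089889 = 6179778)
O(L) = -18 - 18*L (O(L) = -18 + 6*(L - 4*L) = -18 + 6*(-3*L) = -18 - 18*L)
S(t, b) = 9 + 28*t
Y(P) = 1/(709 + P) (Y(P) = 1/(P + (9 + 28*25)) = 1/(P + (9 + 700)) = 1/(P + 709) = 1/(709 + P))
(Y(1738) + U) + O(-797) = (1/(709 + 1738) + 6179778) + (-18 - 18*(-797)) = (1/2447 + 6179778) + (-18 + 14346) = (1/2447 + 6179778) + 14328 = 15121916767/2447 + 14328 = 15156977383/2447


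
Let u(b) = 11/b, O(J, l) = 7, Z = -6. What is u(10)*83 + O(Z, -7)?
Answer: 983/10 ≈ 98.300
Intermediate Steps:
u(10)*83 + O(Z, -7) = (11/10)*83 + 7 = 913/10 + 7 = 983/10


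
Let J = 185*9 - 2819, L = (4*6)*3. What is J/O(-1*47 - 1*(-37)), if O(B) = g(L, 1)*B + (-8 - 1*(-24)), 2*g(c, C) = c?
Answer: 577/172 ≈ 3.3547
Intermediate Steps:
L = 72 (L = 24*3 = 72)
g(c, C) = c/2
O(B) = 16 + 36*B (O(B) = ((½)*72)*B + (-8 - 1*(-24)) = 36*B + (-8 + 24) = 36*B + 16 = 16 + 36*B)
J = -1154 (J = 1665 - 2819 = -1154)
J/O(-1*47 - 1*(-37)) = -1154/(16 + 36*(-1*47 - 1*(-37))) = -1154/(16 + 36*(-47 + 37)) = -1154/(16 + 36*(-10)) = -1154/(16 - 360) = -1154/(-344) = -1154*(-1/344) = 577/172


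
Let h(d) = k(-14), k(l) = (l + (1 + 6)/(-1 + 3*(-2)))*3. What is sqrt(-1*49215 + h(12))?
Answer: 2*I*sqrt(12315) ≈ 221.95*I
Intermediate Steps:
k(l) = -3 + 3*l (k(l) = (l + 7/(-1 - 6))*3 = (l + 7/(-7))*3 = (l + 7*(-1/7))*3 = (l - 1)*3 = (-1 + l)*3 = -3 + 3*l)
h(d) = -45 (h(d) = -3 + 3*(-14) = -3 - 42 = -45)
sqrt(-1*49215 + h(12)) = sqrt(-1*49215 - 45) = sqrt(-49215 - 45) = sqrt(-49260) = 2*I*sqrt(12315)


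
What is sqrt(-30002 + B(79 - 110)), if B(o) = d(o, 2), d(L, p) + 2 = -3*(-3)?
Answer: I*sqrt(29995) ≈ 173.19*I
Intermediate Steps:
d(L, p) = 7 (d(L, p) = -2 - 3*(-3) = -2 + 9 = 7)
B(o) = 7
sqrt(-30002 + B(79 - 110)) = sqrt(-30002 + 7) = sqrt(-29995) = I*sqrt(29995)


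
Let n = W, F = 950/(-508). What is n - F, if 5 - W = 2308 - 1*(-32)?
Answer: -592615/254 ≈ -2333.1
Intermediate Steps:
W = -2335 (W = 5 - (2308 - 1*(-32)) = 5 - (2308 + 32) = 5 - 1*2340 = 5 - 2340 = -2335)
F = -475/254 (F = 950*(-1/508) = -475/254 ≈ -1.8701)
n = -2335
n - F = -2335 - 1*(-475/254) = -2335 + 475/254 = -592615/254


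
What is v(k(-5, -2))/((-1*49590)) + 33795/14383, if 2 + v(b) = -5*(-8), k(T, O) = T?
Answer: 44088092/18769815 ≈ 2.3489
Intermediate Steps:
v(b) = 38 (v(b) = -2 - 5*(-8) = -2 + 40 = 38)
v(k(-5, -2))/((-1*49590)) + 33795/14383 = 38/((-1*49590)) + 33795/14383 = 38/(-49590) + 33795*(1/14383) = 38*(-1/49590) + 33795/14383 = -1/1305 + 33795/14383 = 44088092/18769815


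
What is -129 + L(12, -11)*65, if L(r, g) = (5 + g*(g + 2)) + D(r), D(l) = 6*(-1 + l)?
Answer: 10921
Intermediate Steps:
D(l) = -6 + 6*l
L(r, g) = -1 + 6*r + g*(2 + g) (L(r, g) = (5 + g*(g + 2)) + (-6 + 6*r) = (5 + g*(2 + g)) + (-6 + 6*r) = -1 + 6*r + g*(2 + g))
-129 + L(12, -11)*65 = -129 + (-1 + (-11)² + 2*(-11) + 6*12)*65 = -129 + (-1 + 121 - 22 + 72)*65 = -129 + 170*65 = -129 + 11050 = 10921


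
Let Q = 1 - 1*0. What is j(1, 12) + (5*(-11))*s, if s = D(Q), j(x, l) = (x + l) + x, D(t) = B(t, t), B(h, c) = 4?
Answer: -206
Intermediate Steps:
Q = 1 (Q = 1 + 0 = 1)
D(t) = 4
j(x, l) = l + 2*x (j(x, l) = (l + x) + x = l + 2*x)
s = 4
j(1, 12) + (5*(-11))*s = (12 + 2*1) + (5*(-11))*4 = (12 + 2) - 55*4 = 14 - 220 = -206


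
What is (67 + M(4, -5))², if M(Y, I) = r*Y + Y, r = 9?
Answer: 11449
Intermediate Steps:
M(Y, I) = 10*Y (M(Y, I) = 9*Y + Y = 10*Y)
(67 + M(4, -5))² = (67 + 10*4)² = (67 + 40)² = 107² = 11449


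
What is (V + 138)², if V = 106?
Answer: 59536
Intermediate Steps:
(V + 138)² = (106 + 138)² = 244² = 59536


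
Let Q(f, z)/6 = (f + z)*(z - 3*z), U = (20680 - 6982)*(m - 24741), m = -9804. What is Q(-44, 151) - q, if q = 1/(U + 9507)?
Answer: -91743563385251/473187903 ≈ -1.9388e+5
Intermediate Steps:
U = -473197410 (U = (20680 - 6982)*(-9804 - 24741) = 13698*(-34545) = -473197410)
Q(f, z) = -12*z*(f + z) (Q(f, z) = 6*((f + z)*(z - 3*z)) = 6*((f + z)*(-2*z)) = 6*(-2*z*(f + z)) = -12*z*(f + z))
q = -1/473187903 (q = 1/(-473197410 + 9507) = 1/(-473187903) = -1/473187903 ≈ -2.1133e-9)
Q(-44, 151) - q = -12*151*(-44 + 151) - 1*(-1/473187903) = -12*151*107 + 1/473187903 = -193884 + 1/473187903 = -91743563385251/473187903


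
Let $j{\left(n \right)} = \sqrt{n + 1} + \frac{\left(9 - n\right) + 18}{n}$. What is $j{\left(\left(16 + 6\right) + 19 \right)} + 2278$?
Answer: $\frac{93384}{41} + \sqrt{42} \approx 2284.1$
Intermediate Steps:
$j{\left(n \right)} = \sqrt{1 + n} + \frac{27 - n}{n}$
$j{\left(\left(16 + 6\right) + 19 \right)} + 2278 = \left(-1 + \sqrt{1 + \left(\left(16 + 6\right) + 19\right)} + \frac{27}{\left(16 + 6\right) + 19}\right) + 2278 = \left(-1 + \sqrt{1 + \left(22 + 19\right)} + \frac{27}{22 + 19}\right) + 2278 = \left(-1 + \sqrt{1 + 41} + \frac{27}{41}\right) + 2278 = \left(-1 + \sqrt{42} + 27 \cdot \frac{1}{41}\right) + 2278 = \left(-1 + \sqrt{42} + \frac{27}{41}\right) + 2278 = \left(- \frac{14}{41} + \sqrt{42}\right) + 2278 = \frac{93384}{41} + \sqrt{42}$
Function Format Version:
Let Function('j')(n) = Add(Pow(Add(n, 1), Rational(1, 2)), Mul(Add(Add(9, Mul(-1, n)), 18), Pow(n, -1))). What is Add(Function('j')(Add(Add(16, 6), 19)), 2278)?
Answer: Add(Rational(93384, 41), Pow(42, Rational(1, 2))) ≈ 2284.1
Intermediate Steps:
Function('j')(n) = Add(Pow(Add(1, n), Rational(1, 2)), Mul(Pow(n, -1), Add(27, Mul(-1, n)))) (Function('j')(n) = Add(Pow(Add(1, n), Rational(1, 2)), Mul(Add(27, Mul(-1, n)), Pow(n, -1))) = Add(Pow(Add(1, n), Rational(1, 2)), Mul(Pow(n, -1), Add(27, Mul(-1, n)))))
Add(Function('j')(Add(Add(16, 6), 19)), 2278) = Add(Add(-1, Pow(Add(1, Add(Add(16, 6), 19)), Rational(1, 2)), Mul(27, Pow(Add(Add(16, 6), 19), -1))), 2278) = Add(Add(-1, Pow(Add(1, Add(22, 19)), Rational(1, 2)), Mul(27, Pow(Add(22, 19), -1))), 2278) = Add(Add(-1, Pow(Add(1, 41), Rational(1, 2)), Mul(27, Pow(41, -1))), 2278) = Add(Add(-1, Pow(42, Rational(1, 2)), Mul(27, Rational(1, 41))), 2278) = Add(Add(-1, Pow(42, Rational(1, 2)), Rational(27, 41)), 2278) = Add(Add(Rational(-14, 41), Pow(42, Rational(1, 2))), 2278) = Add(Rational(93384, 41), Pow(42, Rational(1, 2)))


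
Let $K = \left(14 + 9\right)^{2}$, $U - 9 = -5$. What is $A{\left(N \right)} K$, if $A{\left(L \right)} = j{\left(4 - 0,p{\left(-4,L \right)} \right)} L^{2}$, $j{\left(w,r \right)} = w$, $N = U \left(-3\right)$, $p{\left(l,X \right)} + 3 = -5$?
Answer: $304704$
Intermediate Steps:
$U = 4$ ($U = 9 - 5 = 4$)
$p{\left(l,X \right)} = -8$ ($p{\left(l,X \right)} = -3 - 5 = -8$)
$N = -12$ ($N = 4 \left(-3\right) = -12$)
$A{\left(L \right)} = 4 L^{2}$ ($A{\left(L \right)} = \left(4 - 0\right) L^{2} = \left(4 + 0\right) L^{2} = 4 L^{2}$)
$K = 529$ ($K = 23^{2} = 529$)
$A{\left(N \right)} K = 4 \left(-12\right)^{2} \cdot 529 = 4 \cdot 144 \cdot 529 = 576 \cdot 529 = 304704$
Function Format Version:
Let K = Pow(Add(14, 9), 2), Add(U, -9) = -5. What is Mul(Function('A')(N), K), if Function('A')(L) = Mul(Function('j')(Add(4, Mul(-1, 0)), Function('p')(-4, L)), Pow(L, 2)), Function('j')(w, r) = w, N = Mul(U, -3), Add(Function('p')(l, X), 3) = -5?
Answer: 304704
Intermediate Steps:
U = 4 (U = Add(9, -5) = 4)
Function('p')(l, X) = -8 (Function('p')(l, X) = Add(-3, -5) = -8)
N = -12 (N = Mul(4, -3) = -12)
Function('A')(L) = Mul(4, Pow(L, 2)) (Function('A')(L) = Mul(Add(4, Mul(-1, 0)), Pow(L, 2)) = Mul(Add(4, 0), Pow(L, 2)) = Mul(4, Pow(L, 2)))
K = 529 (K = Pow(23, 2) = 529)
Mul(Function('A')(N), K) = Mul(Mul(4, Pow(-12, 2)), 529) = Mul(Mul(4, 144), 529) = Mul(576, 529) = 304704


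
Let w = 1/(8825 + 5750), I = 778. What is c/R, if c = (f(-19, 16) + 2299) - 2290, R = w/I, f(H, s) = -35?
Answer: -294823100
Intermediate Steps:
w = 1/14575 ≈ 6.8611e-5
R = 1/11339350 (R = (1/14575)/778 = (1/14575)*(1/778) = 1/11339350 ≈ 8.8188e-8)
c = -26 (c = (-35 + 2299) - 2290 = 2264 - 2290 = -26)
c/R = -26/1/11339350 = -26*11339350 = -294823100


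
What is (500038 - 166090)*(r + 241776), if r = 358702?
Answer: 200528427144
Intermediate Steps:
(500038 - 166090)*(r + 241776) = (500038 - 166090)*(358702 + 241776) = 333948*600478 = 200528427144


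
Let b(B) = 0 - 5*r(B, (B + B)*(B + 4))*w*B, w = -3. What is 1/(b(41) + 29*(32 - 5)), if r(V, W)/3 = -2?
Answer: -1/2907 ≈ -0.00034400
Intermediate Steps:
r(V, W) = -6 (r(V, W) = 3*(-2) = -6)
b(B) = -90*B (b(B) = 0 - 5*(-6*(-3))*B = 0 - 90*B = -90*B)
1/(b(41) + 29*(32 - 5)) = 1/(-90*41 + 29*(32 - 5)) = 1/(-3690 + 29*27) = 1/(-3690 + 783) = 1/(-2907) = -1/2907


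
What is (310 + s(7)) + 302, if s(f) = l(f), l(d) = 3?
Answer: 615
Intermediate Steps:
s(f) = 3
(310 + s(7)) + 302 = (310 + 3) + 302 = 313 + 302 = 615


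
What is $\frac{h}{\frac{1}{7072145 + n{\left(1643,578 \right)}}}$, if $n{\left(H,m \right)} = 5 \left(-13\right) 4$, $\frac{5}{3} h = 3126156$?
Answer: $13264689434436$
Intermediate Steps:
$h = \frac{9378468}{5}$ ($h = \frac{3}{5} \cdot 3126156 = \frac{9378468}{5} \approx 1.8757 \cdot 10^{6}$)
$n{\left(H,m \right)} = -260$ ($n{\left(H,m \right)} = \left(-65\right) 4 = -260$)
$\frac{h}{\frac{1}{7072145 + n{\left(1643,578 \right)}}} = \frac{9378468}{5 \frac{1}{7072145 - 260}} = \frac{9378468}{5 \cdot \frac{1}{7071885}} = \frac{9378468 \frac{1}{\frac{1}{7071885}}}{5} = \frac{9378468}{5} \cdot 7071885 = 13264689434436$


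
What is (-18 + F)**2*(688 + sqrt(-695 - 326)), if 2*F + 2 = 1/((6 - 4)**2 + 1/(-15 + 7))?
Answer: 235450800/961 + 342225*I*sqrt(1021)/961 ≈ 2.4501e+5 + 11379.0*I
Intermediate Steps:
F = -27/31 (F = -1 + 1/(2*((6 - 4)**2 + 1/(-15 + 7))) = -1 + 1/(2*(2**2 + 1/(-8))) = -1 + 1/(2*(4 - 1/8)) = -1 + 1/(2*(31/8)) = -1 + (1/2)*(8/31) = -1 + 4/31 = -27/31 ≈ -0.87097)
(-18 + F)**2*(688 + sqrt(-695 - 326)) = (-18 - 27/31)**2*(688 + sqrt(-695 - 326)) = (-585/31)**2*(688 + sqrt(-1021)) = 342225*(688 + I*sqrt(1021))/961 = 235450800/961 + 342225*I*sqrt(1021)/961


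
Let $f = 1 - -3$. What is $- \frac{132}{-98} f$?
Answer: $\frac{264}{49} \approx 5.3878$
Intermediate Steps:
$f = 4$ ($f = 1 + 3 = 4$)
$- \frac{132}{-98} f = - \frac{132}{-98} \cdot 4 = \left(-132\right) \left(- \frac{1}{98}\right) 4 = \frac{66}{49} \cdot 4 = \frac{264}{49}$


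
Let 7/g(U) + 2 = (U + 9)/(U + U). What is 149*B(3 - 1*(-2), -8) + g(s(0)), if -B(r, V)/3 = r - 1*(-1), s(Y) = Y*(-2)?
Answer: -2682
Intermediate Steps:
s(Y) = -2*Y
g(U) = 7/(-2 + (9 + U)/(2*U)) (g(U) = 7/(-2 + (U + 9)/(U + U)) = 7/(-2 + (9 + U)/((2*U))) = 7/(-2 + (9 + U)*(1/(2*U))) = 7/(-2 + (9 + U)/(2*U)))
B(r, V) = -3 - 3*r (B(r, V) = -3*(r - 1*(-1)) = -3*(r + 1) = -3*(1 + r) = -3 - 3*r)
149*B(3 - 1*(-2), -8) + g(s(0)) = 149*(-3 - 3*(3 - 1*(-2))) - 14*(-2*0)/(-9 + 3*(-2*0)) = 149*(-3 - 3*(3 + 2)) - 14*0/(-9 + 3*0) = 149*(-3 - 3*5) - 14*0/(-9 + 0) = 149*(-3 - 15) - 14*0/(-9) = 149*(-18) - 14*0*(-⅑) = -2682 + 0 = -2682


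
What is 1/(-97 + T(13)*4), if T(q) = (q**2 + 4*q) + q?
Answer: 1/839 ≈ 0.0011919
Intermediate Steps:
T(q) = q**2 + 5*q
1/(-97 + T(13)*4) = 1/(-97 + (13*(5 + 13))*4) = 1/(-97 + (13*18)*4) = 1/(-97 + 234*4) = 1/(-97 + 936) = 1/839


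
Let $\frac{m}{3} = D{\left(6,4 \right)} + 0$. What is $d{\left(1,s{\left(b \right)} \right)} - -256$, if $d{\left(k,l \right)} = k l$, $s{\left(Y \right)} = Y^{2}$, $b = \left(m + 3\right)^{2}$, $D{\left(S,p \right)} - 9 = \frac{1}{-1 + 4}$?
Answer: $923777$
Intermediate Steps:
$D{\left(S,p \right)} = \frac{28}{3}$ ($D{\left(S,p \right)} = 9 + \frac{1}{-1 + 4} = 9 + \frac{1}{3} = \frac{28}{3}$)
$m = 28$ ($m = 3 \left(\frac{28}{3} + 0\right) = 3 \cdot \frac{28}{3} = 28$)
$b = 961$ ($b = \left(28 + 3\right)^{2} = 31^{2} = 961$)
$d{\left(1,s{\left(b \right)} \right)} - -256 = 1 \cdot 961^{2} - -256 = 1 \cdot 923521 + 256 = 923521 + 256 = 923777$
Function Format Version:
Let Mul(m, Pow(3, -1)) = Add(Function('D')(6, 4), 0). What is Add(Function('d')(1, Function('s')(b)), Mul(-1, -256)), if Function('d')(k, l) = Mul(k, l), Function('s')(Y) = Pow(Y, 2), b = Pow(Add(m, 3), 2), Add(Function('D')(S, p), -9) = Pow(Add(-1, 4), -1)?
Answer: 923777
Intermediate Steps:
Function('D')(S, p) = Rational(28, 3) (Function('D')(S, p) = Add(9, Pow(Add(-1, 4), -1)) = Add(9, Pow(3, -1)) = Add(9, Rational(1, 3)) = Rational(28, 3))
m = 28 (m = Mul(3, Add(Rational(28, 3), 0)) = Mul(3, Rational(28, 3)) = 28)
b = 961 (b = Pow(Add(28, 3), 2) = Pow(31, 2) = 961)
Add(Function('d')(1, Function('s')(b)), Mul(-1, -256)) = Add(Mul(1, Pow(961, 2)), Mul(-1, -256)) = Add(Mul(1, 923521), 256) = Add(923521, 256) = 923777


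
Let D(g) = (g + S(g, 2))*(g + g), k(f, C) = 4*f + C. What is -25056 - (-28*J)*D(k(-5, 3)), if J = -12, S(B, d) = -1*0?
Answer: -219264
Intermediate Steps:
S(B, d) = 0
k(f, C) = C + 4*f
D(g) = 2*g² (D(g) = (g + 0)*(g + g) = g*(2*g) = 2*g²)
-25056 - (-28*J)*D(k(-5, 3)) = -25056 - (-28*(-12))*2*(3 + 4*(-5))² = -25056 - 336*2*(3 - 20)² = -25056 - 336*2*(-17)² = -25056 - 336*2*289 = -25056 - 336*578 = -25056 - 1*194208 = -25056 - 194208 = -219264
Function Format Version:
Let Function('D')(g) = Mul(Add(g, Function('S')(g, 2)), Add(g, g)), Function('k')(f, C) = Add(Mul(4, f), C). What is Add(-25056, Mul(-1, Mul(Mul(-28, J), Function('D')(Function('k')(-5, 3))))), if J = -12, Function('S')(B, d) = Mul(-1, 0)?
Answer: -219264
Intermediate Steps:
Function('S')(B, d) = 0
Function('k')(f, C) = Add(C, Mul(4, f))
Function('D')(g) = Mul(2, Pow(g, 2)) (Function('D')(g) = Mul(Add(g, 0), Add(g, g)) = Mul(g, Mul(2, g)) = Mul(2, Pow(g, 2)))
Add(-25056, Mul(-1, Mul(Mul(-28, J), Function('D')(Function('k')(-5, 3))))) = Add(-25056, Mul(-1, Mul(Mul(-28, -12), Mul(2, Pow(Add(3, Mul(4, -5)), 2))))) = Add(-25056, Mul(-1, Mul(336, Mul(2, Pow(Add(3, -20), 2))))) = Add(-25056, Mul(-1, Mul(336, Mul(2, Pow(-17, 2))))) = Add(-25056, Mul(-1, Mul(336, Mul(2, 289)))) = Add(-25056, Mul(-1, Mul(336, 578))) = Add(-25056, Mul(-1, 194208)) = Add(-25056, -194208) = -219264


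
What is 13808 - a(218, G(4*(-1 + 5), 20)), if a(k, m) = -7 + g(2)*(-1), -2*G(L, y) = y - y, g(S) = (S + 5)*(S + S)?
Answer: 13843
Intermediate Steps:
g(S) = 2*S*(5 + S) (g(S) = (5 + S)*(2*S) = 2*S*(5 + S))
G(L, y) = 0 (G(L, y) = -(y - y)/2 = -½*0 = 0)
a(k, m) = -35 (a(k, m) = -7 + (2*2*(5 + 2))*(-1) = -7 + (2*2*7)*(-1) = -7 + 28*(-1) = -7 - 28 = -35)
13808 - a(218, G(4*(-1 + 5), 20)) = 13808 - 1*(-35) = 13808 + 35 = 13843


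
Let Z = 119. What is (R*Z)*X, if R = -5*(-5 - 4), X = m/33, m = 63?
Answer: 112455/11 ≈ 10223.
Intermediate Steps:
X = 21/11 (X = 63/33 = 63*(1/33) = 21/11 ≈ 1.9091)
R = 45 (R = -5*(-9) = 45)
(R*Z)*X = (45*119)*(21/11) = 5355*(21/11) = 112455/11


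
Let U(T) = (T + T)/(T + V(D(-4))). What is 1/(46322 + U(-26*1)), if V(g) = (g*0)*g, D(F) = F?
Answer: 1/46324 ≈ 2.1587e-5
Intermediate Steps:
V(g) = 0 (V(g) = 0*g = 0)
U(T) = 2 (U(T) = (T + T)/(T + 0) = (2*T)/T = 2)
1/(46322 + U(-26*1)) = 1/(46322 + 2) = 1/46324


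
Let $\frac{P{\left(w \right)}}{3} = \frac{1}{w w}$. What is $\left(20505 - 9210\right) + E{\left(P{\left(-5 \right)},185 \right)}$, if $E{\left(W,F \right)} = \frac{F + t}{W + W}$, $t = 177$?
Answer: $\frac{38410}{3} \approx 12803.0$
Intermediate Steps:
$P{\left(w \right)} = \frac{3}{w^{2}}$ ($P{\left(w \right)} = \frac{3}{w w} = \frac{3}{w^{2}}$)
$E{\left(W,F \right)} = \frac{177 + F}{2 W}$ ($E{\left(W,F \right)} = \frac{F + 177}{W + W} = \frac{177 + F}{2 W}$)
$\left(20505 - 9210\right) + E{\left(P{\left(-5 \right)},185 \right)} = \left(20505 - 9210\right) + \frac{177 + 185}{2 \cdot \frac{3}{25}} = 11295 + \frac{1}{2} \frac{1}{3 \cdot \frac{1}{25}} \cdot 362 = 11295 + \frac{1}{2} \frac{1}{\frac{3}{25}} \cdot 362 = 11295 + \frac{1}{2} \cdot \frac{25}{3} \cdot 362 = 11295 + \frac{4525}{3} = \frac{38410}{3}$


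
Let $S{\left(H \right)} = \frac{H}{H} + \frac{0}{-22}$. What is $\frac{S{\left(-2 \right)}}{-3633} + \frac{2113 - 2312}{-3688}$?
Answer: $\frac{719279}{13398504} \approx 0.053684$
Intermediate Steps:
$S{\left(H \right)} = 1$ ($S{\left(H \right)} = 1 + 0 \left(- \frac{1}{22}\right) = 1 + 0 = 1$)
$\frac{S{\left(-2 \right)}}{-3633} + \frac{2113 - 2312}{-3688} = 1 \frac{1}{-3633} + \frac{2113 - 2312}{-3688} = 1 \left(- \frac{1}{3633}\right) + \left(2113 - 2312\right) \left(- \frac{1}{3688}\right) = - \frac{1}{3633} - - \frac{199}{3688} = - \frac{1}{3633} + \frac{199}{3688} = \frac{719279}{13398504}$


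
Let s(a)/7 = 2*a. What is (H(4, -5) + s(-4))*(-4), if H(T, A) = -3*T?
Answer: 272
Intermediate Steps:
s(a) = 14*a (s(a) = 7*(2*a) = 14*a)
(H(4, -5) + s(-4))*(-4) = (-3*4 + 14*(-4))*(-4) = (-12 - 56)*(-4) = -68*(-4) = 272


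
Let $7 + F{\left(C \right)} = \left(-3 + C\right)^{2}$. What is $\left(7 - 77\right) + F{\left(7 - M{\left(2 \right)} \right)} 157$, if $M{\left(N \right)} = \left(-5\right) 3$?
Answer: $55508$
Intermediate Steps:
$M{\left(N \right)} = -15$
$F{\left(C \right)} = -7 + \left(-3 + C\right)^{2}$
$\left(7 - 77\right) + F{\left(7 - M{\left(2 \right)} \right)} 157 = \left(7 - 77\right) + \left(-7 + \left(-3 + \left(7 - -15\right)\right)^{2}\right) 157 = \left(7 - 77\right) + \left(-7 + \left(-3 + \left(7 + 15\right)\right)^{2}\right) 157 = -70 + \left(-7 + \left(-3 + 22\right)^{2}\right) 157 = -70 + \left(-7 + 19^{2}\right) 157 = -70 + \left(-7 + 361\right) 157 = -70 + 354 \cdot 157 = -70 + 55578 = 55508$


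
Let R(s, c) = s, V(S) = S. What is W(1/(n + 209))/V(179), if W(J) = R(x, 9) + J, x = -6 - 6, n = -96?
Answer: -1355/20227 ≈ -0.066990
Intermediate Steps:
x = -12
W(J) = -12 + J
W(1/(n + 209))/V(179) = (-12 + 1/(-96 + 209))/179 = (-12 + 1/113)*(1/179) = -1355/113*1/179 = -1355/20227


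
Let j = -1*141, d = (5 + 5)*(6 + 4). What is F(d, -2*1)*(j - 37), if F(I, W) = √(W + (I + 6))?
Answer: -356*√26 ≈ -1815.3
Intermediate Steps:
d = 100 (d = 10*10 = 100)
F(I, W) = √(6 + I + W) (F(I, W) = √(W + (6 + I)) = √(6 + I + W))
j = -141
F(d, -2*1)*(j - 37) = √(6 + 100 - 2*1)*(-141 - 37) = √(6 + 100 - 2)*(-178) = √104*(-178) = (2*√26)*(-178) = -356*√26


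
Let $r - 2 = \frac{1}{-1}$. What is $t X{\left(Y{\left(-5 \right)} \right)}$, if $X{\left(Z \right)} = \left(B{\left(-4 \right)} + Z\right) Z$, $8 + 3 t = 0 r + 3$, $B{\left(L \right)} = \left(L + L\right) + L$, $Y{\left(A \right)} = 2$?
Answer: $\frac{100}{3} \approx 33.333$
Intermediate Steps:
$B{\left(L \right)} = 3 L$ ($B{\left(L \right)} = 2 L + L = 3 L$)
$r = 1$ ($r = 2 + \frac{1}{-1} = 2 - 1 = 1$)
$t = - \frac{5}{3}$ ($t = - \frac{8}{3} + \frac{0 \cdot 1 + 3}{3} = - \frac{8}{3} + \frac{0 + 3}{3} = - \frac{8}{3} + \frac{1}{3} \cdot 3 = - \frac{8}{3} + 1 = - \frac{5}{3} \approx -1.6667$)
$X{\left(Z \right)} = Z \left(-12 + Z\right)$ ($X{\left(Z \right)} = \left(3 \left(-4\right) + Z\right) Z = \left(-12 + Z\right) Z = Z \left(-12 + Z\right)$)
$t X{\left(Y{\left(-5 \right)} \right)} = - \frac{5 \cdot 2 \left(-12 + 2\right)}{3} = - \frac{5 \cdot 2 \left(-10\right)}{3} = \left(- \frac{5}{3}\right) \left(-20\right) = \frac{100}{3}$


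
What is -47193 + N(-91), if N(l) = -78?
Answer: -47271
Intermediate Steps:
-47193 + N(-91) = -47193 - 78 = -47271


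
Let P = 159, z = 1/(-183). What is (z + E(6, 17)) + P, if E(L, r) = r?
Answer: 32207/183 ≈ 175.99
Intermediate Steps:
z = -1/183 ≈ -0.0054645
(z + E(6, 17)) + P = (-1/183 + 17) + 159 = 3110/183 + 159 = 32207/183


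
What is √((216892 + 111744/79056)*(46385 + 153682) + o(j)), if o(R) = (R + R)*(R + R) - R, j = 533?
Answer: √1453233399792555/183 ≈ 2.0831e+5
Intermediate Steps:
o(R) = -R + 4*R² (o(R) = (2*R)*(2*R) - R = 4*R² - R = -R + 4*R²)
√((216892 + 111744/79056)*(46385 + 153682) + o(j)) = √((216892 + 111744/79056)*(46385 + 153682) + 533*(-1 + 4*533)) = √((216892 + 111744*(1/79056))*200067 + 533*(-1 + 2132)) = √((216892 + 776/549)*200067 + 533*2131) = √((119074484/549)*200067 + 1135823) = √(7940958263476/183 + 1135823) = √(7941166119085/183) = √1453233399792555/183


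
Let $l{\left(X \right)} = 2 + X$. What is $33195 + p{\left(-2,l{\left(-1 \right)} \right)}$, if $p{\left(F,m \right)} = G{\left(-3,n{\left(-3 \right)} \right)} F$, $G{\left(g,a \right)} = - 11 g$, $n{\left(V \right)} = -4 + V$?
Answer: $33129$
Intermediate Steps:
$p{\left(F,m \right)} = 33 F$ ($p{\left(F,m \right)} = \left(-11\right) \left(-3\right) F = 33 F$)
$33195 + p{\left(-2,l{\left(-1 \right)} \right)} = 33195 + 33 \left(-2\right) = 33195 - 66 = 33129$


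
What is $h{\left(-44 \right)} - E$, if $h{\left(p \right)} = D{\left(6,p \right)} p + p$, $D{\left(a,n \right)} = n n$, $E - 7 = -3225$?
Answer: $-82010$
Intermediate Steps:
$E = -3218$ ($E = 7 - 3225 = -3218$)
$D{\left(a,n \right)} = n^{2}$
$h{\left(p \right)} = p + p^{3}$ ($h{\left(p \right)} = p^{2} p + p = p^{3} + p = p + p^{3}$)
$h{\left(-44 \right)} - E = \left(-44 + \left(-44\right)^{3}\right) - -3218 = \left(-44 - 85184\right) + 3218 = -85228 + 3218 = -82010$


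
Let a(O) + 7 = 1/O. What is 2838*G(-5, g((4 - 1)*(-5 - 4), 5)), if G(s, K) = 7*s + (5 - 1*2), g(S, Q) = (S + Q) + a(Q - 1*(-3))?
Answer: -90816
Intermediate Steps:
a(O) = -7 + 1/O
g(S, Q) = -7 + Q + S + 1/(3 + Q) (g(S, Q) = (S + Q) + (-7 + 1/(Q - 1*(-3))) = (Q + S) + (-7 + 1/(Q + 3)) = (Q + S) + (-7 + 1/(3 + Q)) = -7 + Q + S + 1/(3 + Q))
G(s, K) = 3 + 7*s (G(s, K) = 7*s + (5 - 2) = 7*s + 3 = 3 + 7*s)
2838*G(-5, g((4 - 1)*(-5 - 4), 5)) = 2838*(3 + 7*(-5)) = 2838*(3 - 35) = 2838*(-32) = -90816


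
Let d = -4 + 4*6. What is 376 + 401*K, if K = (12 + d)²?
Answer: 411000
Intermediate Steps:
d = 20 (d = -4 + 24 = 20)
K = 1024 (K = (12 + 20)² = 32² = 1024)
376 + 401*K = 376 + 401*1024 = 376 + 410624 = 411000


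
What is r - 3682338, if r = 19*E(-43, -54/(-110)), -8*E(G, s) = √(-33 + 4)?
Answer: -3682338 - 19*I*√29/8 ≈ -3.6823e+6 - 12.79*I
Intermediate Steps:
E(G, s) = -I*√29/8 (E(G, s) = -√(-33 + 4)/8 = -I*√29/8)
r = -19*I*√29/8 (r = 19*(-I*√29/8) = -19*I*√29/8 ≈ -12.79*I)
r - 3682338 = -19*I*√29/8 - 3682338 = -3682338 - 19*I*√29/8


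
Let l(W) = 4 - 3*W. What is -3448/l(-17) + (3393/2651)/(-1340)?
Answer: -222702817/3552340 ≈ -62.692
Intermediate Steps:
-3448/l(-17) + (3393/2651)/(-1340) = -3448/(4 - 3*(-17)) + (3393/2651)/(-1340) = -3448/(4 + 51) + (3393*(1/2651))*(-1/1340) = -3448/55 + (3393/2651)*(-1/1340) = -3448*1/55 - 3393/3552340 = -3448/55 - 3393/3552340 = -222702817/3552340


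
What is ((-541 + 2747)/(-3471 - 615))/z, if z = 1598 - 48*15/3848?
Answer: -530543/1570143564 ≈ -0.00033789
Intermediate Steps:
z = 768548/481 (z = 1598 - 720/3848 = 1598 - 1*90/481 = 1598 - 90/481 = 768548/481 ≈ 1597.8)
((-541 + 2747)/(-3471 - 615))/z = ((-541 + 2747)/(-3471 - 615))/(768548/481) = (2206/(-4086))*(481/768548) = (2206*(-1/4086))*(481/768548) = -1103/2043*481/768548 = -530543/1570143564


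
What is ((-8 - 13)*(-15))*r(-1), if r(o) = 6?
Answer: 1890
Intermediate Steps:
((-8 - 13)*(-15))*r(-1) = ((-8 - 13)*(-15))*6 = -21*(-15)*6 = 315*6 = 1890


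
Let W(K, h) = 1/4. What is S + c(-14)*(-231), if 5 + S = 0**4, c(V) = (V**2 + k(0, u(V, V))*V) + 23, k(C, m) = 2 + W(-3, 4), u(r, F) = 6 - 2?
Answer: -86635/2 ≈ -43318.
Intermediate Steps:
u(r, F) = 4
W(K, h) = 1/4
k(C, m) = 9/4 (k(C, m) = 2 + 1/4 = 9/4)
c(V) = 23 + V**2 + 9*V/4 (c(V) = (V**2 + 9*V/4) + 23 = 23 + V**2 + 9*V/4)
S = -5 (S = -5 + 0**4 = -5 + 0 = -5)
S + c(-14)*(-231) = -5 + (23 + (-14)**2 + (9/4)*(-14))*(-231) = -5 + (23 + 196 - 63/2)*(-231) = -5 + (375/2)*(-231) = -5 - 86625/2 = -86635/2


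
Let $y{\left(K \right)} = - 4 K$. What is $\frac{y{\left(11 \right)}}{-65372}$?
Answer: $\frac{11}{16343} \approx 0.00067307$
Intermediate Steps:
$\frac{y{\left(11 \right)}}{-65372} = \frac{\left(-4\right) 11}{-65372} = \left(-44\right) \left(- \frac{1}{65372}\right) = \frac{11}{16343}$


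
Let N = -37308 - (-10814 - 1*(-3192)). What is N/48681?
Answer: -29686/48681 ≈ -0.60981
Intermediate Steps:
N = -29686 (N = -37308 - (-10814 + 3192) = -37308 - 1*(-7622) = -37308 + 7622 = -29686)
N/48681 = -29686/48681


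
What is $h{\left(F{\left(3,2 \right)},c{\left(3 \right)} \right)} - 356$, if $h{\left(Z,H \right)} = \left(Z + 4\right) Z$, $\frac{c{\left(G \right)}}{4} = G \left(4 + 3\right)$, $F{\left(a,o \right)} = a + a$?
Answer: $-296$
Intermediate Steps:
$F{\left(a,o \right)} = 2 a$
$c{\left(G \right)} = 28 G$ ($c{\left(G \right)} = 4 G \left(4 + 3\right) = 4 G 7 = 4 \cdot 7 G = 28 G$)
$h{\left(Z,H \right)} = Z \left(4 + Z\right)$ ($h{\left(Z,H \right)} = \left(4 + Z\right) Z = Z \left(4 + Z\right)$)
$h{\left(F{\left(3,2 \right)},c{\left(3 \right)} \right)} - 356 = 2 \cdot 3 \left(4 + 2 \cdot 3\right) - 356 = 6 \left(4 + 6\right) - 356 = 6 \cdot 10 - 356 = 60 - 356 = -296$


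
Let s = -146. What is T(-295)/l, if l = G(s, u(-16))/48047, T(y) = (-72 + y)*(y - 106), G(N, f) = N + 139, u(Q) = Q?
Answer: -7070932849/7 ≈ -1.0101e+9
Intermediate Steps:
G(N, f) = 139 + N
T(y) = (-106 + y)*(-72 + y) (T(y) = (-72 + y)*(-106 + y) = (-106 + y)*(-72 + y))
l = -7/48047 (l = (139 - 146)/48047 = -7*1/48047 = -7/48047 ≈ -0.00014569)
T(-295)/l = (7632 + (-295)² - 178*(-295))/(-7/48047) = (7632 + 87025 + 52510)*(-48047/7) = 147167*(-48047/7) = -7070932849/7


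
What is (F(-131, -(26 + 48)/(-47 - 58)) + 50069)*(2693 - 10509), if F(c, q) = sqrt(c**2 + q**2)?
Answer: -391339304 - 7816*sqrt(189205501)/105 ≈ -3.9236e+8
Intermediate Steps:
(F(-131, -(26 + 48)/(-47 - 58)) + 50069)*(2693 - 10509) = (sqrt((-131)**2 + (-(26 + 48)/(-47 - 58))**2) + 50069)*(2693 - 10509) = (sqrt(17161 + (-74/(-105))**2) + 50069)*(-7816) = (sqrt(17161 + (-74*(-1)/105)**2) + 50069)*(-7816) = (sqrt(17161 + (-1*(-74/105))**2) + 50069)*(-7816) = (sqrt(17161 + (74/105)**2) + 50069)*(-7816) = (sqrt(17161 + 5476/11025) + 50069)*(-7816) = (sqrt(189205501/11025) + 50069)*(-7816) = (sqrt(189205501)/105 + 50069)*(-7816) = (50069 + sqrt(189205501)/105)*(-7816) = -391339304 - 7816*sqrt(189205501)/105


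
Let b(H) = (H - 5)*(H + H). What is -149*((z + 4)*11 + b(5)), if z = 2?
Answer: -9834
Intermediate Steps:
b(H) = 2*H*(-5 + H) (b(H) = (-5 + H)*(2*H) = 2*H*(-5 + H))
-149*((z + 4)*11 + b(5)) = -149*((2 + 4)*11 + 2*5*(-5 + 5)) = -149*(6*11 + 2*5*0) = -149*(66 + 0) = -149*66 = -9834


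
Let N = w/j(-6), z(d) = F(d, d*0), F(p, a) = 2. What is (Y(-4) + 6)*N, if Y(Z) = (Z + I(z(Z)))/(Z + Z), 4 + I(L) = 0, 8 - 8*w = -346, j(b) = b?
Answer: -413/8 ≈ -51.625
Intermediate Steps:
z(d) = 2
w = 177/4 (w = 1 - 1/8*(-346) = 1 + 173/4 = 177/4 ≈ 44.250)
I(L) = -4 (I(L) = -4 + 0 = -4)
N = -59/8 (N = (177/4)/(-6) = (177/4)*(-1/6) = -59/8 ≈ -7.3750)
Y(Z) = (-4 + Z)/(2*Z) (Y(Z) = (Z - 4)/(Z + Z) = (-4 + Z)/((2*Z)) = (-4 + Z)*(1/(2*Z)) = (-4 + Z)/(2*Z))
(Y(-4) + 6)*N = ((1/2)*(-4 - 4)/(-4) + 6)*(-59/8) = ((1/2)*(-1/4)*(-8) + 6)*(-59/8) = (1 + 6)*(-59/8) = 7*(-59/8) = -413/8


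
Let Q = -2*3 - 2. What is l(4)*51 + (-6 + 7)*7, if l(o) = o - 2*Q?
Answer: 1027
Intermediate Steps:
Q = -8 (Q = -6 - 2 = -8)
l(o) = 16 + o (l(o) = o - 2*(-8) = o + 16 = 16 + o)
l(4)*51 + (-6 + 7)*7 = (16 + 4)*51 + (-6 + 7)*7 = 20*51 + 1*7 = 1020 + 7 = 1027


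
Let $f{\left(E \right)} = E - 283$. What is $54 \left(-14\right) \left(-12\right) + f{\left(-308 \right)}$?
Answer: $8481$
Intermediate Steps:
$f{\left(E \right)} = -283 + E$
$54 \left(-14\right) \left(-12\right) + f{\left(-308 \right)} = 54 \left(-14\right) \left(-12\right) - 591 = \left(-756\right) \left(-12\right) - 591 = 9072 - 591 = 8481$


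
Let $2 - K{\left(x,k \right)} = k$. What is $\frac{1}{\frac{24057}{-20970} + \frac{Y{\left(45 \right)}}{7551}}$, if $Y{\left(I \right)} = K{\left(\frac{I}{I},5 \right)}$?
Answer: $- \frac{5864610}{6730271} \approx -0.87138$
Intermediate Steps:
$K{\left(x,k \right)} = 2 - k$
$Y{\left(I \right)} = -3$ ($Y{\left(I \right)} = 2 - 5 = -3$)
$\frac{1}{\frac{24057}{-20970} + \frac{Y{\left(45 \right)}}{7551}} = \frac{1}{\frac{24057}{-20970} - \frac{3}{7551}} = \frac{1}{24057 \left(- \frac{1}{20970}\right) - \frac{1}{2517}} = \frac{1}{- \frac{2673}{2330} - \frac{1}{2517}} = \frac{1}{- \frac{6730271}{5864610}} = - \frac{5864610}{6730271}$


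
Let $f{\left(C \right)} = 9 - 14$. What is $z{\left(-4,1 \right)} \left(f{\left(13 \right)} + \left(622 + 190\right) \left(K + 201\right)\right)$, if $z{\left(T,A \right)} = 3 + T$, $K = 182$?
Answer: $-310991$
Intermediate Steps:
$f{\left(C \right)} = -5$
$z{\left(-4,1 \right)} \left(f{\left(13 \right)} + \left(622 + 190\right) \left(K + 201\right)\right) = \left(3 - 4\right) \left(-5 + \left(622 + 190\right) \left(182 + 201\right)\right) = - (-5 + 812 \cdot 383) = - (-5 + 310996) = \left(-1\right) 310991 = -310991$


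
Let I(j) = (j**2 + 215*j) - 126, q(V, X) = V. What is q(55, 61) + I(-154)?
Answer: -9465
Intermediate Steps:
I(j) = -126 + j**2 + 215*j
q(55, 61) + I(-154) = 55 + (-126 + (-154)**2 + 215*(-154)) = 55 + (-126 + 23716 - 33110) = 55 - 9520 = -9465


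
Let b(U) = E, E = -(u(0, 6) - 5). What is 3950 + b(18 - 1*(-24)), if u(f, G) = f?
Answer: 3955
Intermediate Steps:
E = 5 (E = -(0 - 5) = -1*(-5) = 5)
b(U) = 5
3950 + b(18 - 1*(-24)) = 3950 + 5 = 3955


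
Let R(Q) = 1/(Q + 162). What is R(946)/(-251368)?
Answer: -1/278515744 ≈ -3.5905e-9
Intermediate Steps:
R(Q) = 1/(162 + Q)
R(946)/(-251368) = 1/((162 + 946)*(-251368)) = -1/251368/1108 = (1/1108)*(-1/251368) = -1/278515744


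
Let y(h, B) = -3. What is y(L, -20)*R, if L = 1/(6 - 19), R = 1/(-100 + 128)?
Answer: -3/28 ≈ -0.10714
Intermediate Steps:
R = 1/28 ≈ 0.035714
L = -1/13 (L = 1/(-13) = -1/13 ≈ -0.076923)
y(L, -20)*R = -3*1/28 = -3/28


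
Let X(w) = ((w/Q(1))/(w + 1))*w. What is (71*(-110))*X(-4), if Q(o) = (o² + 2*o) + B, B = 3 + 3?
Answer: 124960/27 ≈ 4628.1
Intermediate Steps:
B = 6
Q(o) = 6 + o² + 2*o (Q(o) = (o² + 2*o) + 6 = 6 + o² + 2*o)
X(w) = w²/(9*(1 + w)) (X(w) = ((w/(6 + 1² + 2*1))/(w + 1))*w = ((w/(6 + 1 + 2))/(1 + w))*w = ((w/9)/(1 + w))*w = (w/(9*(1 + w)))*w = w²/(9*(1 + w)))
(71*(-110))*X(-4) = (71*(-110))*((⅑)*(-4)²/(1 - 4)) = -7810*16/(9*(-3)) = -7810*16*(-1)/(9*3) = -7810*(-16/27) = 124960/27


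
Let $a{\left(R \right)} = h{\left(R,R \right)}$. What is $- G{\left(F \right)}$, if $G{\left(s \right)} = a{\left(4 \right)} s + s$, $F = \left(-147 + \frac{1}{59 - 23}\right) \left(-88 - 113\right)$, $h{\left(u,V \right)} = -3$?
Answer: $\frac{354497}{6} \approx 59083.0$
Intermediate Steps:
$a{\left(R \right)} = -3$
$F = \frac{354497}{12}$ ($F = \left(-147 + \frac{1}{36}\right) \left(-201\right) = \left(- \frac{5291}{36}\right) \left(-201\right) = \frac{354497}{12} \approx 29541.0$)
$G{\left(s \right)} = - 2 s$ ($G{\left(s \right)} = - 3 s + s = - 2 s$)
$- G{\left(F \right)} = - \frac{\left(-2\right) 354497}{12} = \left(-1\right) \left(- \frac{354497}{6}\right) = \frac{354497}{6}$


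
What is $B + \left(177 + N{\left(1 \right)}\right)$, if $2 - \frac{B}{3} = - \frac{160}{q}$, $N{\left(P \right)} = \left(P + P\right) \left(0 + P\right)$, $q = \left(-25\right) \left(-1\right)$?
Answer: $\frac{1021}{5} \approx 204.2$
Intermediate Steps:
$q = 25$
$N{\left(P \right)} = 2 P^{2}$ ($N{\left(P \right)} = 2 P P = 2 P^{2}$)
$B = \frac{126}{5}$ ($B = 6 - 3 \left(- \frac{160}{25}\right) = 6 - 3 \left(\left(-160\right) \frac{1}{25}\right) = 6 - - \frac{96}{5} = 6 + \frac{96}{5} = \frac{126}{5} \approx 25.2$)
$B + \left(177 + N{\left(1 \right)}\right) = \frac{126}{5} + \left(177 + 2 \cdot 1^{2}\right) = \frac{126}{5} + \left(177 + 2 \cdot 1\right) = \frac{126}{5} + \left(177 + 2\right) = \frac{126}{5} + 179 = \frac{1021}{5}$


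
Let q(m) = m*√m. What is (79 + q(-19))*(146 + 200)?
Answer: 27334 - 6574*I*√19 ≈ 27334.0 - 28655.0*I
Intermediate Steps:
q(m) = m^(3/2)
(79 + q(-19))*(146 + 200) = (79 + (-19)^(3/2))*(146 + 200) = (79 - 19*I*√19)*346 = 27334 - 6574*I*√19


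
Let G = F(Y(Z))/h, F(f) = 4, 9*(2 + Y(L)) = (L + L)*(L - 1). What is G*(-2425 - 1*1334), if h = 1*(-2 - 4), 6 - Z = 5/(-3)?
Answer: 2506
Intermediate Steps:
Z = 23/3 (Z = 6 - 5/(-3) = 6 - 5*(-1)/3 = 6 - 1*(-5/3) = 6 + 5/3 = 23/3 ≈ 7.6667)
Y(L) = -2 + 2*L*(-1 + L)/9 (Y(L) = -2 + ((L + L)*(L - 1))/9 = -2 + ((2*L)*(-1 + L))/9 = -2 + (2*L*(-1 + L))/9 = -2 + 2*L*(-1 + L)/9)
h = -6 (h = 1*(-6) = -6)
G = -⅔ (G = 4/(-6) = 4*(-⅙) = -⅔ ≈ -0.66667)
G*(-2425 - 1*1334) = -2*(-2425 - 1*1334)/3 = -2*(-2425 - 1334)/3 = -⅔*(-3759) = 2506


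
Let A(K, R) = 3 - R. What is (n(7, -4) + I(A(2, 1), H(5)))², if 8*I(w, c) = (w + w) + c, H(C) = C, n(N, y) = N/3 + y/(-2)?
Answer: 17161/576 ≈ 29.793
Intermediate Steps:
n(N, y) = -y/2 + N/3 (n(N, y) = N*(⅓) + y*(-½) = N/3 - y/2 = -y/2 + N/3)
I(w, c) = w/4 + c/8 (I(w, c) = ((w + w) + c)/8 = (2*w + c)/8 = (c + 2*w)/8 = w/4 + c/8)
(n(7, -4) + I(A(2, 1), H(5)))² = ((-½*(-4) + (⅓)*7) + ((3 - 1*1)/4 + (⅛)*5))² = ((2 + 7/3) + ((3 - 1)/4 + 5/8))² = (13/3 + ((¼)*2 + 5/8))² = (13/3 + (½ + 5/8))² = (13/3 + 9/8)² = (131/24)² = 17161/576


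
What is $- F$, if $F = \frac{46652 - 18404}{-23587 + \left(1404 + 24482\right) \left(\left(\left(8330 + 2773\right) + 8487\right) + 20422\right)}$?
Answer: $- \frac{28248}{1035727045} \approx -2.7274 \cdot 10^{-5}$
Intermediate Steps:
$F = \frac{28248}{1035727045}$ ($F = \frac{28248}{-23587 + 25886 \left(\left(11103 + 8487\right) + 20422\right)} = \frac{28248}{-23587 + 25886 \left(19590 + 20422\right)} = \frac{28248}{-23587 + 25886 \cdot 40012} = \frac{28248}{-23587 + 1035750632} = \frac{28248}{1035727045} \approx 2.7274 \cdot 10^{-5}$)
$- F = \left(-1\right) \frac{28248}{1035727045} = - \frac{28248}{1035727045}$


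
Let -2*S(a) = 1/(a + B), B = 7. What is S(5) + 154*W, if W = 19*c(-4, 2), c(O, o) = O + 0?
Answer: -280897/24 ≈ -11704.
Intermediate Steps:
S(a) = -1/(2*(7 + a)) (S(a) = -1/(2*(a + 7)) = -1/(2*(7 + a)))
c(O, o) = O
W = -76 (W = 19*(-4) = -76)
S(5) + 154*W = -1/(14 + 2*5) + 154*(-76) = -1/(14 + 10) - 11704 = -1/24 - 11704 = -280897/24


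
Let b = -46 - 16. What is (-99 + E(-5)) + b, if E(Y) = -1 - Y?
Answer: -157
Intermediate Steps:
b = -62
(-99 + E(-5)) + b = (-99 + (-1 - 1*(-5))) - 62 = (-99 + (-1 + 5)) - 62 = (-99 + 4) - 62 = -95 - 62 = -157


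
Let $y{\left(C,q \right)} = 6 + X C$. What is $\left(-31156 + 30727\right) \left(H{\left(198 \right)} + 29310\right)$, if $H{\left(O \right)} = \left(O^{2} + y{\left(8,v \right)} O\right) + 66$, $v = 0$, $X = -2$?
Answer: $-28571400$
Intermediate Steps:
$y{\left(C,q \right)} = 6 - 2 C$
$H{\left(O \right)} = 66 + O^{2} - 10 O$ ($H{\left(O \right)} = \left(O^{2} + \left(6 - 16\right) O\right) + 66 = \left(O^{2} - 10 O\right) + 66 = 66 + O^{2} - 10 O$)
$\left(-31156 + 30727\right) \left(H{\left(198 \right)} + 29310\right) = \left(-31156 + 30727\right) \left(\left(66 + 198^{2} - 1980\right) + 29310\right) = - 429 \left(\left(66 + 39204 - 1980\right) + 29310\right) = - 429 \left(37290 + 29310\right) = \left(-429\right) 66600 = -28571400$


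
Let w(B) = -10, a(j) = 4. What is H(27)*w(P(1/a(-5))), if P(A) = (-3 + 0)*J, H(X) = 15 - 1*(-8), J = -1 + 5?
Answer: -230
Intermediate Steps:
J = 4
H(X) = 23 (H(X) = 15 + 8 = 23)
P(A) = -12 (P(A) = (-3 + 0)*4 = -3*4 = -12)
H(27)*w(P(1/a(-5))) = 23*(-10) = -230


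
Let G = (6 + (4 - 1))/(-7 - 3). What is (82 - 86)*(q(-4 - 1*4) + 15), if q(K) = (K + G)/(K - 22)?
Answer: -4589/75 ≈ -61.187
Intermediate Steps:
G = -9/10 (G = (6 + 3)/(-10) = 9*(-⅒) = -9/10 ≈ -0.90000)
q(K) = (-9/10 + K)/(-22 + K) (q(K) = (K - 9/10)/(K - 22) = (-9/10 + K)/(-22 + K))
(82 - 86)*(q(-4 - 1*4) + 15) = (82 - 86)*((-9/10 + (-4 - 1*4))/(-22 + (-4 - 1*4)) + 15) = -4*((-9/10 + (-4 - 4))/(-22 + (-4 - 4)) + 15) = -4*((-9/10 - 8)/(-22 - 8) + 15) = -4*(-89/10/(-30) + 15) = -4*(-1/30*(-89/10) + 15) = -4*(89/300 + 15) = -4*4589/300 = -4589/75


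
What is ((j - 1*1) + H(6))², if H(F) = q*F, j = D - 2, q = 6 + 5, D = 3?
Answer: 4356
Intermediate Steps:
q = 11
j = 1 (j = 3 - 2 = 1)
H(F) = 11*F
((j - 1*1) + H(6))² = ((1 - 1*1) + 11*6)² = ((1 - 1) + 66)² = (0 + 66)² = 66² = 4356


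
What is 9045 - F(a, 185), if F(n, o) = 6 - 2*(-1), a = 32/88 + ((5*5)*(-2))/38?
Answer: 9037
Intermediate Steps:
a = -199/209 (a = 32*(1/88) + (25*(-2))*(1/38) = 4/11 - 50*1/38 = 4/11 - 25/19 = -199/209 ≈ -0.95215)
F(n, o) = 8 (F(n, o) = 6 + 2 = 8)
9045 - F(a, 185) = 9045 - 1*8 = 9045 - 8 = 9037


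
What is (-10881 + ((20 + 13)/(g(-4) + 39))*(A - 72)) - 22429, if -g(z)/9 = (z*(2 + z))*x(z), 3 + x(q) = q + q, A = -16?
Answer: -9227838/277 ≈ -33314.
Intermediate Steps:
x(q) = -3 + 2*q (x(q) = -3 + (q + q) = -3 + 2*q)
g(z) = -9*z*(-3 + 2*z)*(2 + z) (g(z) = -9*z*(2 + z)*(-3 + 2*z) = -9*z*(-3 + 2*z)*(2 + z))
(-10881 + ((20 + 13)/(g(-4) + 39))*(A - 72)) - 22429 = (-10881 + ((20 + 13)/(9*(-4)*(6 - 1*(-4) - 2*(-4)**2) + 39))*(-16 - 72)) - 22429 = (-10881 + (33/(9*(-4)*(6 + 4 - 2*16) + 39))*(-88)) - 22429 = (-10881 + (33/(9*(-4)*(6 + 4 - 32) + 39))*(-88)) - 22429 = (-10881 + (33/(9*(-4)*(-22) + 39))*(-88)) - 22429 = (-10881 + (33/(792 + 39))*(-88)) - 22429 = (-10881 + (33/831)*(-88)) - 22429 = (-10881 + (33*(1/831))*(-88)) - 22429 = (-10881 + (11/277)*(-88)) - 22429 = (-10881 - 968/277) - 22429 = -3015005/277 - 22429 = -9227838/277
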